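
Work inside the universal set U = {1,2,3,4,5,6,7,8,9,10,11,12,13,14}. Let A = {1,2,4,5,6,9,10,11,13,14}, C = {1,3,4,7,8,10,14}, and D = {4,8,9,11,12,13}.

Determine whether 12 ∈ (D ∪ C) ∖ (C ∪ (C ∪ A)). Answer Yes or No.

12 ∈ D and 12 ∉ C, so 12 ∈ D ∪ C
12 ∉ C and 12 ∉ A, so 12 ∉ C ∪ A
12 ∉ C and 12 ∉ (C ∪ A), so 12 ∉ C ∪ (C ∪ A)
12 ∈ (D ∪ C) and 12 ∉ (C ∪ (C ∪ A)), so 12 ∈ (D ∪ C) ∖ (C ∪ (C ∪ A))

Yes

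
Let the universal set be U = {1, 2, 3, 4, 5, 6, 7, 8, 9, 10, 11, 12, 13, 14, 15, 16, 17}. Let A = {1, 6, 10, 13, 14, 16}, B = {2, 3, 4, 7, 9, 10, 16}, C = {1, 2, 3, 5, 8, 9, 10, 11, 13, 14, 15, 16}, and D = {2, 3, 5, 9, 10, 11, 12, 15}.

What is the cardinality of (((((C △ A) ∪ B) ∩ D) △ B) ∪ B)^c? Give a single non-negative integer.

C △ A = {2, 3, 5, 6, 8, 9, 11, 15}
(C △ A) ∪ B = {2, 3, 4, 5, 6, 7, 8, 9, 10, 11, 15, 16}
((C △ A) ∪ B) ∩ D = {2, 3, 5, 9, 10, 11, 15}
(((C △ A) ∪ B) ∩ D) △ B = {4, 5, 7, 11, 15, 16}
((((C △ A) ∪ B) ∩ D) △ B) ∪ B = {2, 3, 4, 5, 7, 9, 10, 11, 15, 16}
(((((C △ A) ∪ B) ∩ D) △ B) ∪ B)^c = {1, 6, 8, 12, 13, 14, 17}
|(((((C △ A) ∪ B) ∩ D) △ B) ∪ B)^c| = 7

7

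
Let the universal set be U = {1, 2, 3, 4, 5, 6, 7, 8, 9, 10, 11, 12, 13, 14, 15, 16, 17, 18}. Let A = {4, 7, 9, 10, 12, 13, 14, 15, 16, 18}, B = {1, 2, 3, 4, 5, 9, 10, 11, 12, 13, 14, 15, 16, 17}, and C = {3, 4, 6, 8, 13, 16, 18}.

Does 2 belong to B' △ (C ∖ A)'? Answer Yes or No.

2 ∈ B, so 2 ∉ B'
2 ∉ C and 2 ∉ A, so 2 ∉ C ∖ A
2 ∈ (C ∖ A)' since 2 ∉ (C ∖ A)
2 ∉ B' and 2 ∈ (C ∖ A)', so 2 ∈ B' △ (C ∖ A)'

Yes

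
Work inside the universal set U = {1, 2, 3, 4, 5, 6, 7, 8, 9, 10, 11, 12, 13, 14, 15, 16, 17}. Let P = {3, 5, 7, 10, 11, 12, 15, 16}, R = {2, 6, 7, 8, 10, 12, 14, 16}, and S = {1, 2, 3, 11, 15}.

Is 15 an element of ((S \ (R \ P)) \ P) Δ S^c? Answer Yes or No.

15 ∉ R and 15 ∈ P, so 15 ∉ R \ P
15 ∈ S and 15 ∉ (R \ P), so 15 ∈ S \ (R \ P)
15 ∈ (S \ (R \ P)) and 15 ∈ P, so 15 ∉ (S \ (R \ P)) \ P
15 ∈ S, so 15 ∉ S^c
15 ∉ ((S \ (R \ P)) \ P) and 15 ∉ S^c, so 15 ∉ ((S \ (R \ P)) \ P) Δ S^c

No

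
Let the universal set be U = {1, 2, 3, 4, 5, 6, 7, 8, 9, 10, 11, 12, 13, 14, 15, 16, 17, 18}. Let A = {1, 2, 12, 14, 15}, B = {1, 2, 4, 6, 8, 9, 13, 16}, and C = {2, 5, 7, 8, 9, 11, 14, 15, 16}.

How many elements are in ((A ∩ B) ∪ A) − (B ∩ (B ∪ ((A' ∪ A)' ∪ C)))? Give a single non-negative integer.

A ∩ B = {1, 2}
(A ∩ B) ∪ A = {1, 2, 12, 14, 15}
A' = {3, 4, 5, 6, 7, 8, 9, 10, 11, 13, 16, 17, 18}
A' ∪ A = {1, 2, 3, 4, 5, 6, 7, 8, 9, 10, 11, 12, 13, 14, 15, 16, 17, 18}
(A' ∪ A)' = {}
(A' ∪ A)' ∪ C = {2, 5, 7, 8, 9, 11, 14, 15, 16}
B ∪ ((A' ∪ A)' ∪ C) = {1, 2, 4, 5, 6, 7, 8, 9, 11, 13, 14, 15, 16}
B ∩ (B ∪ ((A' ∪ A)' ∪ C)) = {1, 2, 4, 6, 8, 9, 13, 16}
((A ∩ B) ∪ A) − (B ∩ (B ∪ ((A' ∪ A)' ∪ C))) = {12, 14, 15}
|((A ∩ B) ∪ A) − (B ∩ (B ∪ ((A' ∪ A)' ∪ C)))| = 3

3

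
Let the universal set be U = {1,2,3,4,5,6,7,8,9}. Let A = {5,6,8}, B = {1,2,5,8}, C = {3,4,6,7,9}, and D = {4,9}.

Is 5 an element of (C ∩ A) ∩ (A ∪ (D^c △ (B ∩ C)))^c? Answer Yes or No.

5 ∉ C and 5 ∈ A, so 5 ∉ C ∩ A
5 ∉ D, so 5 ∈ D^c
5 ∈ B and 5 ∉ C, so 5 ∉ B ∩ C
5 ∈ D^c and 5 ∉ (B ∩ C), so 5 ∈ D^c △ (B ∩ C)
5 ∈ A and 5 ∈ (D^c △ (B ∩ C)), so 5 ∈ A ∪ (D^c △ (B ∩ C))
5 ∉ (A ∪ (D^c △ (B ∩ C)))^c since 5 ∈ (A ∪ (D^c △ (B ∩ C)))
5 ∉ (C ∩ A) and 5 ∉ (A ∪ (D^c △ (B ∩ C)))^c, so 5 ∉ (C ∩ A) ∩ (A ∪ (D^c △ (B ∩ C)))^c

No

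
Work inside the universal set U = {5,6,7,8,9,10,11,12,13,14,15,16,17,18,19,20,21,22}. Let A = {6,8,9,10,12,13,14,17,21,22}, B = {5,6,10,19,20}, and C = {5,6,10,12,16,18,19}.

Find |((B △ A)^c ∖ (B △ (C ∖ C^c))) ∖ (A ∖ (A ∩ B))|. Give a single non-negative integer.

5

B △ A = {5,8,9,12,13,14,17,19,20,21,22}
(B △ A)^c = {6,7,10,11,15,16,18}
C^c = {7,8,9,11,13,14,15,17,20,21,22}
C ∖ C^c = {5,6,10,12,16,18,19}
B △ (C ∖ C^c) = {12,16,18,20}
(B △ A)^c ∖ (B △ (C ∖ C^c)) = {6,7,10,11,15}
A ∩ B = {6,10}
A ∖ (A ∩ B) = {8,9,12,13,14,17,21,22}
((B △ A)^c ∖ (B △ (C ∖ C^c))) ∖ (A ∖ (A ∩ B)) = {6,7,10,11,15}
|((B △ A)^c ∖ (B △ (C ∖ C^c))) ∖ (A ∖ (A ∩ B))| = 5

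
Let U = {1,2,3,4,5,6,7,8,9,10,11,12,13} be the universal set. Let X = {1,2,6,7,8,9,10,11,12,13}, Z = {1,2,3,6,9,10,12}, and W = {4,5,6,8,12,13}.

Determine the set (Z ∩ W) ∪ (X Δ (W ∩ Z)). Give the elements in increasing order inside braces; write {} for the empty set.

Z ∩ W = {6,12}
W ∩ Z = {6,12}
X Δ (W ∩ Z) = {1,2,7,8,9,10,11,13}
(Z ∩ W) ∪ (X Δ (W ∩ Z)) = {1,2,6,7,8,9,10,11,12,13}

{1,2,6,7,8,9,10,11,12,13}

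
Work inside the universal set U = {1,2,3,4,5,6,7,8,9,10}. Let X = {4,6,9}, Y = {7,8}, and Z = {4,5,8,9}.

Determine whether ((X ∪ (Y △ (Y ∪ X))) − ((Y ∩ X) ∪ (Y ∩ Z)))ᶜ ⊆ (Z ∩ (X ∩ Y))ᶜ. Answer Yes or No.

Yes

Y ∪ X = {4,6,7,8,9}
Y △ (Y ∪ X) = {4,6,9}
X ∪ (Y △ (Y ∪ X)) = {4,6,9}
Y ∩ X = {}
Y ∩ Z = {8}
(Y ∩ X) ∪ (Y ∩ Z) = {8}
(X ∪ (Y △ (Y ∪ X))) − ((Y ∩ X) ∪ (Y ∩ Z)) = {4,6,9}
((X ∪ (Y △ (Y ∪ X))) − ((Y ∩ X) ∪ (Y ∩ Z)))ᶜ = {1,2,3,5,7,8,10}
X ∩ Y = {}
Z ∩ (X ∩ Y) = {}
(Z ∩ (X ∩ Y))ᶜ = {1,2,3,4,5,6,7,8,9,10}
Every element of {1,2,3,5,7,8,10} is in {1,2,3,4,5,6,7,8,9,10}, so ((X ∪ (Y △ (Y ∪ X))) − ((Y ∩ X) ∪ (Y ∩ Z)))ᶜ ⊆ (Z ∩ (X ∩ Y))ᶜ.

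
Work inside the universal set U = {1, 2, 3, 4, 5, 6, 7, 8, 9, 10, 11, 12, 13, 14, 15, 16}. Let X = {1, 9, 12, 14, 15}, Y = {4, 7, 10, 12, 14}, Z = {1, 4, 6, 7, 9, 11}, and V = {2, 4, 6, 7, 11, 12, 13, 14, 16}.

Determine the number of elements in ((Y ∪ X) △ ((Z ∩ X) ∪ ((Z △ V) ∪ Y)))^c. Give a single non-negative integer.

Y ∪ X = {1, 4, 7, 9, 10, 12, 14, 15}
Z ∩ X = {1, 9}
Z △ V = {1, 2, 9, 12, 13, 14, 16}
(Z △ V) ∪ Y = {1, 2, 4, 7, 9, 10, 12, 13, 14, 16}
(Z ∩ X) ∪ ((Z △ V) ∪ Y) = {1, 2, 4, 7, 9, 10, 12, 13, 14, 16}
(Y ∪ X) △ ((Z ∩ X) ∪ ((Z △ V) ∪ Y)) = {2, 13, 15, 16}
((Y ∪ X) △ ((Z ∩ X) ∪ ((Z △ V) ∪ Y)))^c = {1, 3, 4, 5, 6, 7, 8, 9, 10, 11, 12, 14}
|((Y ∪ X) △ ((Z ∩ X) ∪ ((Z △ V) ∪ Y)))^c| = 12

12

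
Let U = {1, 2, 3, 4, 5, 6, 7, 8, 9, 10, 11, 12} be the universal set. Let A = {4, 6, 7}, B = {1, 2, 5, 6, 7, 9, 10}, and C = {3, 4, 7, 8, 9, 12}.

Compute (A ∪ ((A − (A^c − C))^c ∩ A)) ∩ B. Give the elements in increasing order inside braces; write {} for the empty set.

A^c = {1, 2, 3, 5, 8, 9, 10, 11, 12}
A^c − C = {1, 2, 5, 10, 11}
A − (A^c − C) = {4, 6, 7}
(A − (A^c − C))^c = {1, 2, 3, 5, 8, 9, 10, 11, 12}
(A − (A^c − C))^c ∩ A = {}
A ∪ ((A − (A^c − C))^c ∩ A) = {4, 6, 7}
(A ∪ ((A − (A^c − C))^c ∩ A)) ∩ B = {6, 7}

{6, 7}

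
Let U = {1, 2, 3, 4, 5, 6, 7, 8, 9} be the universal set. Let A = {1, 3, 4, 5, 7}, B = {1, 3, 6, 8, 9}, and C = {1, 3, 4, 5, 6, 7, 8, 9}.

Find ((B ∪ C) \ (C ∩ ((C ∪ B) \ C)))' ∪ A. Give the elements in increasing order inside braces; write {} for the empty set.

B ∪ C = {1, 3, 4, 5, 6, 7, 8, 9}
C ∪ B = {1, 3, 4, 5, 6, 7, 8, 9}
(C ∪ B) \ C = {}
C ∩ ((C ∪ B) \ C) = {}
(B ∪ C) \ (C ∩ ((C ∪ B) \ C)) = {1, 3, 4, 5, 6, 7, 8, 9}
((B ∪ C) \ (C ∩ ((C ∪ B) \ C)))' = {2}
((B ∪ C) \ (C ∩ ((C ∪ B) \ C)))' ∪ A = {1, 2, 3, 4, 5, 7}

{1, 2, 3, 4, 5, 7}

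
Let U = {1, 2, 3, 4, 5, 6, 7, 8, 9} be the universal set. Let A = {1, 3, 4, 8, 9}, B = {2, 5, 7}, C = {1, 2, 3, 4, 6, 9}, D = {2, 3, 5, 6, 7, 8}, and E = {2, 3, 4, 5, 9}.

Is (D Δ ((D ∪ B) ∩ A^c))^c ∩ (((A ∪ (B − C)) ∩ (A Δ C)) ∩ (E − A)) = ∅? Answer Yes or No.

D ∪ B = {2, 3, 5, 6, 7, 8}
A^c = {2, 5, 6, 7}
(D ∪ B) ∩ A^c = {2, 5, 6, 7}
D Δ ((D ∪ B) ∩ A^c) = {3, 8}
(D Δ ((D ∪ B) ∩ A^c))^c = {1, 2, 4, 5, 6, 7, 9}
B − C = {5, 7}
A ∪ (B − C) = {1, 3, 4, 5, 7, 8, 9}
A Δ C = {2, 6, 8}
(A ∪ (B − C)) ∩ (A Δ C) = {8}
E − A = {2, 5}
((A ∪ (B − C)) ∩ (A Δ C)) ∩ (E − A) = {}
{1, 2, 4, 5, 6, 7, 9} and {} share no elements.

Yes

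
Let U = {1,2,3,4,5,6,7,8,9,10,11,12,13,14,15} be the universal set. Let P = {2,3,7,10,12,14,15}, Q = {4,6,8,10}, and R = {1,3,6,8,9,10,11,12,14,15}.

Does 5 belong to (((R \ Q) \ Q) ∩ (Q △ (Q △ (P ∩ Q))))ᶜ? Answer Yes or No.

5 ∉ R and 5 ∉ Q, so 5 ∉ R \ Q
5 ∉ (R \ Q) and 5 ∉ Q, so 5 ∉ (R \ Q) \ Q
5 ∉ P and 5 ∉ Q, so 5 ∉ P ∩ Q
5 ∉ Q and 5 ∉ (P ∩ Q), so 5 ∉ Q △ (P ∩ Q)
5 ∉ Q and 5 ∉ (Q △ (P ∩ Q)), so 5 ∉ Q △ (Q △ (P ∩ Q))
5 ∉ ((R \ Q) \ Q) and 5 ∉ (Q △ (Q △ (P ∩ Q))), so 5 ∉ ((R \ Q) \ Q) ∩ (Q △ (Q △ (P ∩ Q)))
5 ∈ (((R \ Q) \ Q) ∩ (Q △ (Q △ (P ∩ Q))))ᶜ since 5 ∉ (((R \ Q) \ Q) ∩ (Q △ (Q △ (P ∩ Q))))

Yes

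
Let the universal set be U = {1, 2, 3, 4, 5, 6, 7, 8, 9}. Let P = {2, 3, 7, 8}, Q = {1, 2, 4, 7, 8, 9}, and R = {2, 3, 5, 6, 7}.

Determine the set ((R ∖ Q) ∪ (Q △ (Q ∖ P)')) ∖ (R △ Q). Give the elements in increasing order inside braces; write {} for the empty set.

{}

R ∖ Q = {3, 5, 6}
Q ∖ P = {1, 4, 9}
(Q ∖ P)' = {2, 3, 5, 6, 7, 8}
Q △ (Q ∖ P)' = {1, 3, 4, 5, 6, 9}
(R ∖ Q) ∪ (Q △ (Q ∖ P)') = {1, 3, 4, 5, 6, 9}
R △ Q = {1, 3, 4, 5, 6, 8, 9}
((R ∖ Q) ∪ (Q △ (Q ∖ P)')) ∖ (R △ Q) = {}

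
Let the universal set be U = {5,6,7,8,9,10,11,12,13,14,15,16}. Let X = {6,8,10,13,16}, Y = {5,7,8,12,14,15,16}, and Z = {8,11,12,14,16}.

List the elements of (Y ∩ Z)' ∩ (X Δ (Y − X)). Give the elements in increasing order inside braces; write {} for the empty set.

Y ∩ Z = {8,12,14,16}
(Y ∩ Z)' = {5,6,7,9,10,11,13,15}
Y − X = {5,7,12,14,15}
X Δ (Y − X) = {5,6,7,8,10,12,13,14,15,16}
(Y ∩ Z)' ∩ (X Δ (Y − X)) = {5,6,7,10,13,15}

{5,6,7,10,13,15}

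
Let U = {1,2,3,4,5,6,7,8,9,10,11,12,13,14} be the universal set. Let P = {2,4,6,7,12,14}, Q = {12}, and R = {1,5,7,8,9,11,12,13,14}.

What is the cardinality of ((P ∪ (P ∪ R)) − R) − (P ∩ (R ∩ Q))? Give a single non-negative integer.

3

P ∪ R = {1,2,4,5,6,7,8,9,11,12,13,14}
P ∪ (P ∪ R) = {1,2,4,5,6,7,8,9,11,12,13,14}
(P ∪ (P ∪ R)) − R = {2,4,6}
R ∩ Q = {12}
P ∩ (R ∩ Q) = {12}
((P ∪ (P ∪ R)) − R) − (P ∩ (R ∩ Q)) = {2,4,6}
|((P ∪ (P ∪ R)) − R) − (P ∩ (R ∩ Q))| = 3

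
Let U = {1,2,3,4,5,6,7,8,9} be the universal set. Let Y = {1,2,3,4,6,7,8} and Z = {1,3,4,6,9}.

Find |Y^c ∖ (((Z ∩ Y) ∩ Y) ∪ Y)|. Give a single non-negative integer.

Y^c = {5,9}
Z ∩ Y = {1,3,4,6}
(Z ∩ Y) ∩ Y = {1,3,4,6}
((Z ∩ Y) ∩ Y) ∪ Y = {1,2,3,4,6,7,8}
Y^c ∖ (((Z ∩ Y) ∩ Y) ∪ Y) = {5,9}
|Y^c ∖ (((Z ∩ Y) ∩ Y) ∪ Y)| = 2

2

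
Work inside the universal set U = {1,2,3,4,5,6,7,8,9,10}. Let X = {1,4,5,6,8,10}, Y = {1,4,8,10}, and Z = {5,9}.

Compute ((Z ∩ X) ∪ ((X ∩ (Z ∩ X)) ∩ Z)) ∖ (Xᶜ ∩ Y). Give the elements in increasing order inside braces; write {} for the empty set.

Z ∩ X = {5}
X ∩ (Z ∩ X) = {5}
(X ∩ (Z ∩ X)) ∩ Z = {5}
(Z ∩ X) ∪ ((X ∩ (Z ∩ X)) ∩ Z) = {5}
Xᶜ = {2,3,7,9}
Xᶜ ∩ Y = {}
((Z ∩ X) ∪ ((X ∩ (Z ∩ X)) ∩ Z)) ∖ (Xᶜ ∩ Y) = {5}

{5}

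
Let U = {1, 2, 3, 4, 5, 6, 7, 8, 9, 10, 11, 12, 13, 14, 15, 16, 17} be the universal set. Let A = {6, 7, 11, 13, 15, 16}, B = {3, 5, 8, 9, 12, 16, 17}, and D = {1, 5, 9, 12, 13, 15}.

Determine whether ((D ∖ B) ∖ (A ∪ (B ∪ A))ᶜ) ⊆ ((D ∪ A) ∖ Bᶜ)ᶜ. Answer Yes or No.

D ∖ B = {1, 13, 15}
B ∪ A = {3, 5, 6, 7, 8, 9, 11, 12, 13, 15, 16, 17}
A ∪ (B ∪ A) = {3, 5, 6, 7, 8, 9, 11, 12, 13, 15, 16, 17}
(A ∪ (B ∪ A))ᶜ = {1, 2, 4, 10, 14}
(D ∖ B) ∖ (A ∪ (B ∪ A))ᶜ = {13, 15}
D ∪ A = {1, 5, 6, 7, 9, 11, 12, 13, 15, 16}
Bᶜ = {1, 2, 4, 6, 7, 10, 11, 13, 14, 15}
(D ∪ A) ∖ Bᶜ = {5, 9, 12, 16}
((D ∪ A) ∖ Bᶜ)ᶜ = {1, 2, 3, 4, 6, 7, 8, 10, 11, 13, 14, 15, 17}
Every element of {13, 15} is in {1, 2, 3, 4, 6, 7, 8, 10, 11, 13, 14, 15, 17}, so (D ∖ B) ∖ (A ∪ (B ∪ A))ᶜ ⊆ ((D ∪ A) ∖ Bᶜ)ᶜ.

Yes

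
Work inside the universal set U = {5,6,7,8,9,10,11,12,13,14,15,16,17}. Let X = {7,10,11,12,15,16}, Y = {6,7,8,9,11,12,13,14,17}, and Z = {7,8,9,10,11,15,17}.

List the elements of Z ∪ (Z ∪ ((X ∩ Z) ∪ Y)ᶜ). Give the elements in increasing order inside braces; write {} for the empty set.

{5,7,8,9,10,11,15,16,17}

X ∩ Z = {7,10,11,15}
(X ∩ Z) ∪ Y = {6,7,8,9,10,11,12,13,14,15,17}
((X ∩ Z) ∪ Y)ᶜ = {5,16}
Z ∪ ((X ∩ Z) ∪ Y)ᶜ = {5,7,8,9,10,11,15,16,17}
Z ∪ (Z ∪ ((X ∩ Z) ∪ Y)ᶜ) = {5,7,8,9,10,11,15,16,17}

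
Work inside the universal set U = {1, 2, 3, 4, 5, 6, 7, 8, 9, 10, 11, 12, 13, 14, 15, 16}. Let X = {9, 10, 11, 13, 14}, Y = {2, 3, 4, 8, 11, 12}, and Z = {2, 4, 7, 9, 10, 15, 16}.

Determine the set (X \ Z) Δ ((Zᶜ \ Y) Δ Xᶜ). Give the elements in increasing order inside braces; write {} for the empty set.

X \ Z = {11, 13, 14}
Zᶜ = {1, 3, 5, 6, 8, 11, 12, 13, 14}
Zᶜ \ Y = {1, 5, 6, 13, 14}
Xᶜ = {1, 2, 3, 4, 5, 6, 7, 8, 12, 15, 16}
(Zᶜ \ Y) Δ Xᶜ = {2, 3, 4, 7, 8, 12, 13, 14, 15, 16}
(X \ Z) Δ ((Zᶜ \ Y) Δ Xᶜ) = {2, 3, 4, 7, 8, 11, 12, 15, 16}

{2, 3, 4, 7, 8, 11, 12, 15, 16}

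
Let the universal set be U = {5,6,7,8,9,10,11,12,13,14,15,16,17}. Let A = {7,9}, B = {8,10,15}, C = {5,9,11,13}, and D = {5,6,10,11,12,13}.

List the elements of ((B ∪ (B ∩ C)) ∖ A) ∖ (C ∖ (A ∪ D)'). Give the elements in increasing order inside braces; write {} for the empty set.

{8,10,15}

B ∩ C = {}
B ∪ (B ∩ C) = {8,10,15}
(B ∪ (B ∩ C)) ∖ A = {8,10,15}
A ∪ D = {5,6,7,9,10,11,12,13}
(A ∪ D)' = {8,14,15,16,17}
C ∖ (A ∪ D)' = {5,9,11,13}
((B ∪ (B ∩ C)) ∖ A) ∖ (C ∖ (A ∪ D)') = {8,10,15}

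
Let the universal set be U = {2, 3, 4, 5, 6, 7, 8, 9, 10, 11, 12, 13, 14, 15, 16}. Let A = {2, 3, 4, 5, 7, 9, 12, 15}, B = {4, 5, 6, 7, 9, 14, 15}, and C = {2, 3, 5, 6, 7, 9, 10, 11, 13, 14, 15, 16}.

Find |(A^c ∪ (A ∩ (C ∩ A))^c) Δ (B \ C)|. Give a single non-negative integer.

8

A^c = {6, 8, 10, 11, 13, 14, 16}
C ∩ A = {2, 3, 5, 7, 9, 15}
A ∩ (C ∩ A) = {2, 3, 5, 7, 9, 15}
(A ∩ (C ∩ A))^c = {4, 6, 8, 10, 11, 12, 13, 14, 16}
A^c ∪ (A ∩ (C ∩ A))^c = {4, 6, 8, 10, 11, 12, 13, 14, 16}
B \ C = {4}
(A^c ∪ (A ∩ (C ∩ A))^c) Δ (B \ C) = {6, 8, 10, 11, 12, 13, 14, 16}
|(A^c ∪ (A ∩ (C ∩ A))^c) Δ (B \ C)| = 8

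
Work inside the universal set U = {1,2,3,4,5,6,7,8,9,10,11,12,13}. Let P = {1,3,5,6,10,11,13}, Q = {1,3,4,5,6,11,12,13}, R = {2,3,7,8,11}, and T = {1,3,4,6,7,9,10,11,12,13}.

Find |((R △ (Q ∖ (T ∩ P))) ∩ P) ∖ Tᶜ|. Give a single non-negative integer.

T ∩ P = {1,3,6,10,11,13}
Q ∖ (T ∩ P) = {4,5,12}
R △ (Q ∖ (T ∩ P)) = {2,3,4,5,7,8,11,12}
(R △ (Q ∖ (T ∩ P))) ∩ P = {3,5,11}
Tᶜ = {2,5,8}
((R △ (Q ∖ (T ∩ P))) ∩ P) ∖ Tᶜ = {3,11}
|((R △ (Q ∖ (T ∩ P))) ∩ P) ∖ Tᶜ| = 2

2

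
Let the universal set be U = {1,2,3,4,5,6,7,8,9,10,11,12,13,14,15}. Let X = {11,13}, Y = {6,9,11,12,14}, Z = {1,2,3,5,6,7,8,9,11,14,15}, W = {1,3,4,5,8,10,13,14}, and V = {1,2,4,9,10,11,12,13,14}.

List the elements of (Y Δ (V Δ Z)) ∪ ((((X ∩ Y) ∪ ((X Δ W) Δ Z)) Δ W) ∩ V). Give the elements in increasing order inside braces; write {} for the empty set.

V Δ Z = {3,4,5,6,7,8,10,12,13,15}
Y Δ (V Δ Z) = {3,4,5,7,8,9,10,11,13,14,15}
X ∩ Y = {11}
X Δ W = {1,3,4,5,8,10,11,14}
(X Δ W) Δ Z = {2,4,6,7,9,10,15}
(X ∩ Y) ∪ ((X Δ W) Δ Z) = {2,4,6,7,9,10,11,15}
((X ∩ Y) ∪ ((X Δ W) Δ Z)) Δ W = {1,2,3,5,6,7,8,9,11,13,14,15}
(((X ∩ Y) ∪ ((X Δ W) Δ Z)) Δ W) ∩ V = {1,2,9,11,13,14}
(Y Δ (V Δ Z)) ∪ ((((X ∩ Y) ∪ ((X Δ W) Δ Z)) Δ W) ∩ V) = {1,2,3,4,5,7,8,9,10,11,13,14,15}

{1,2,3,4,5,7,8,9,10,11,13,14,15}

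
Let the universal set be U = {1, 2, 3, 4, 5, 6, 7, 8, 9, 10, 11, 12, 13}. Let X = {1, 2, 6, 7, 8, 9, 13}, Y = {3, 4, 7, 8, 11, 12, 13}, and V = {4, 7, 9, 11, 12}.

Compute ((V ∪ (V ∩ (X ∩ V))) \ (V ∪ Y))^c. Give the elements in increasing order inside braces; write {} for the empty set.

{1, 2, 3, 4, 5, 6, 7, 8, 9, 10, 11, 12, 13}

X ∩ V = {7, 9}
V ∩ (X ∩ V) = {7, 9}
V ∪ (V ∩ (X ∩ V)) = {4, 7, 9, 11, 12}
V ∪ Y = {3, 4, 7, 8, 9, 11, 12, 13}
(V ∪ (V ∩ (X ∩ V))) \ (V ∪ Y) = {}
((V ∪ (V ∩ (X ∩ V))) \ (V ∪ Y))^c = {1, 2, 3, 4, 5, 6, 7, 8, 9, 10, 11, 12, 13}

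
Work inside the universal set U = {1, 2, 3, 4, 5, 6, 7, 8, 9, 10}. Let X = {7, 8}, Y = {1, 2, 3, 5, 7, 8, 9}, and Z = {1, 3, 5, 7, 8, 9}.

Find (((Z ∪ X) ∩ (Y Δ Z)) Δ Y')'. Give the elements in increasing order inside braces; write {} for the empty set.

Z ∪ X = {1, 3, 5, 7, 8, 9}
Y Δ Z = {2}
(Z ∪ X) ∩ (Y Δ Z) = {}
Y' = {4, 6, 10}
((Z ∪ X) ∩ (Y Δ Z)) Δ Y' = {4, 6, 10}
(((Z ∪ X) ∩ (Y Δ Z)) Δ Y')' = {1, 2, 3, 5, 7, 8, 9}

{1, 2, 3, 5, 7, 8, 9}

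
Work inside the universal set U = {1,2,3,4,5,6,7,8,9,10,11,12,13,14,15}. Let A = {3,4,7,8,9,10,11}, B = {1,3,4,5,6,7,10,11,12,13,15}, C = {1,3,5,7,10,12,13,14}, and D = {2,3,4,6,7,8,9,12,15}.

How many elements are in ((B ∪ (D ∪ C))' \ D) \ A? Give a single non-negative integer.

0

D ∪ C = {1,2,3,4,5,6,7,8,9,10,12,13,14,15}
B ∪ (D ∪ C) = {1,2,3,4,5,6,7,8,9,10,11,12,13,14,15}
(B ∪ (D ∪ C))' = {}
(B ∪ (D ∪ C))' \ D = {}
((B ∪ (D ∪ C))' \ D) \ A = {}
|((B ∪ (D ∪ C))' \ D) \ A| = 0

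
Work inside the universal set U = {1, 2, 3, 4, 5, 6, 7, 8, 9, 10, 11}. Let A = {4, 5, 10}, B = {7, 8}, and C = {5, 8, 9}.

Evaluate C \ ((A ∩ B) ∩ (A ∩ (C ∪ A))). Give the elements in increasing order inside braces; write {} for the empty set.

A ∩ B = {}
C ∪ A = {4, 5, 8, 9, 10}
A ∩ (C ∪ A) = {4, 5, 10}
(A ∩ B) ∩ (A ∩ (C ∪ A)) = {}
C \ ((A ∩ B) ∩ (A ∩ (C ∪ A))) = {5, 8, 9}

{5, 8, 9}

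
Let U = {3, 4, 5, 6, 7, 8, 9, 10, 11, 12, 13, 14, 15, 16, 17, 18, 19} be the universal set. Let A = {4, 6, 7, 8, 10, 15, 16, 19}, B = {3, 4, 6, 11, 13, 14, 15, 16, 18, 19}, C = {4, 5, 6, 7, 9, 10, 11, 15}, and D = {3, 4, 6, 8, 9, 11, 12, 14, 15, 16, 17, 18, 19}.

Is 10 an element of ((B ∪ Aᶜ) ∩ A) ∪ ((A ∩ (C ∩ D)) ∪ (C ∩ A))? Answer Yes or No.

Yes

10 ∈ A, so 10 ∉ Aᶜ
10 ∉ B and 10 ∉ Aᶜ, so 10 ∉ B ∪ Aᶜ
10 ∉ (B ∪ Aᶜ) and 10 ∈ A, so 10 ∉ (B ∪ Aᶜ) ∩ A
10 ∈ C and 10 ∉ D, so 10 ∉ C ∩ D
10 ∈ A and 10 ∉ (C ∩ D), so 10 ∉ A ∩ (C ∩ D)
10 ∈ C and 10 ∈ A, so 10 ∈ C ∩ A
10 ∉ (A ∩ (C ∩ D)) and 10 ∈ (C ∩ A), so 10 ∈ (A ∩ (C ∩ D)) ∪ (C ∩ A)
10 ∉ ((B ∪ Aᶜ) ∩ A) and 10 ∈ ((A ∩ (C ∩ D)) ∪ (C ∩ A)), so 10 ∈ ((B ∪ Aᶜ) ∩ A) ∪ ((A ∩ (C ∩ D)) ∪ (C ∩ A))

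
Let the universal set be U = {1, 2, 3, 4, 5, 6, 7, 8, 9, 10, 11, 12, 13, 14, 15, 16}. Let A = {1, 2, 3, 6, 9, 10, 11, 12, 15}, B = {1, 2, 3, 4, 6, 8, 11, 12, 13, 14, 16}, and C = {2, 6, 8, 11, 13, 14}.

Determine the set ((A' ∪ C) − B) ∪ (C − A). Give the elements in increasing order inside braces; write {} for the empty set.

A' = {4, 5, 7, 8, 13, 14, 16}
A' ∪ C = {2, 4, 5, 6, 7, 8, 11, 13, 14, 16}
(A' ∪ C) − B = {5, 7}
C − A = {8, 13, 14}
((A' ∪ C) − B) ∪ (C − A) = {5, 7, 8, 13, 14}

{5, 7, 8, 13, 14}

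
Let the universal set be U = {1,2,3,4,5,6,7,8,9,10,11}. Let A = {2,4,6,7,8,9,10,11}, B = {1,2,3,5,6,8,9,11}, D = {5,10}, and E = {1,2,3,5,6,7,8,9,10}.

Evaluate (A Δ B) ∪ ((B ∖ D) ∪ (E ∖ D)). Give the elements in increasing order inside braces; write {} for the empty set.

A Δ B = {1,3,4,5,7,10}
B ∖ D = {1,2,3,6,8,9,11}
E ∖ D = {1,2,3,6,7,8,9}
(B ∖ D) ∪ (E ∖ D) = {1,2,3,6,7,8,9,11}
(A Δ B) ∪ ((B ∖ D) ∪ (E ∖ D)) = {1,2,3,4,5,6,7,8,9,10,11}

{1,2,3,4,5,6,7,8,9,10,11}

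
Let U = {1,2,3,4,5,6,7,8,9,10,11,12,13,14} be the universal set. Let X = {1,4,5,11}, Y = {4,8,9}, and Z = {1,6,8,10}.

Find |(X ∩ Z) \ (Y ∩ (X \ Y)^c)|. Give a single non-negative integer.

X ∩ Z = {1}
X \ Y = {1,5,11}
(X \ Y)^c = {2,3,4,6,7,8,9,10,12,13,14}
Y ∩ (X \ Y)^c = {4,8,9}
(X ∩ Z) \ (Y ∩ (X \ Y)^c) = {1}
|(X ∩ Z) \ (Y ∩ (X \ Y)^c)| = 1

1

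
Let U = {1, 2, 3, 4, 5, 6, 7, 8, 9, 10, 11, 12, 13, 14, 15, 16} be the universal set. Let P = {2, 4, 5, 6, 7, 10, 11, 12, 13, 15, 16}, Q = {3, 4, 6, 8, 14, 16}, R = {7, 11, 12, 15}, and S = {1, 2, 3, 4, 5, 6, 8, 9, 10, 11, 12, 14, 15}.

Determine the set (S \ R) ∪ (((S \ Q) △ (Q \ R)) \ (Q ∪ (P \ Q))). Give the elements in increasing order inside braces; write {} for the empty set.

S \ R = {1, 2, 3, 4, 5, 6, 8, 9, 10, 14}
S \ Q = {1, 2, 5, 9, 10, 11, 12, 15}
Q \ R = {3, 4, 6, 8, 14, 16}
(S \ Q) △ (Q \ R) = {1, 2, 3, 4, 5, 6, 8, 9, 10, 11, 12, 14, 15, 16}
P \ Q = {2, 5, 7, 10, 11, 12, 13, 15}
Q ∪ (P \ Q) = {2, 3, 4, 5, 6, 7, 8, 10, 11, 12, 13, 14, 15, 16}
((S \ Q) △ (Q \ R)) \ (Q ∪ (P \ Q)) = {1, 9}
(S \ R) ∪ (((S \ Q) △ (Q \ R)) \ (Q ∪ (P \ Q))) = {1, 2, 3, 4, 5, 6, 8, 9, 10, 14}

{1, 2, 3, 4, 5, 6, 8, 9, 10, 14}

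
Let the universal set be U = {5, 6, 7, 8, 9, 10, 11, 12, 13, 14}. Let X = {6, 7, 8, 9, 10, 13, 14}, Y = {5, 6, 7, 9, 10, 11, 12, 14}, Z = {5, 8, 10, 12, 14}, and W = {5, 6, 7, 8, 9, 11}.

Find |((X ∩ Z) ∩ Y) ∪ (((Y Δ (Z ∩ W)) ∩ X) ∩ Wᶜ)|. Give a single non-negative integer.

2

X ∩ Z = {8, 10, 14}
(X ∩ Z) ∩ Y = {10, 14}
Z ∩ W = {5, 8}
Y Δ (Z ∩ W) = {6, 7, 8, 9, 10, 11, 12, 14}
(Y Δ (Z ∩ W)) ∩ X = {6, 7, 8, 9, 10, 14}
Wᶜ = {10, 12, 13, 14}
((Y Δ (Z ∩ W)) ∩ X) ∩ Wᶜ = {10, 14}
((X ∩ Z) ∩ Y) ∪ (((Y Δ (Z ∩ W)) ∩ X) ∩ Wᶜ) = {10, 14}
|((X ∩ Z) ∩ Y) ∪ (((Y Δ (Z ∩ W)) ∩ X) ∩ Wᶜ)| = 2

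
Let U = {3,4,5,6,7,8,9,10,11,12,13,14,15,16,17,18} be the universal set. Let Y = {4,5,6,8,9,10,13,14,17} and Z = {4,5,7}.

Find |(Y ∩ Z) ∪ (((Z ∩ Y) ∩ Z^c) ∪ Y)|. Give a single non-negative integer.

9

Y ∩ Z = {4,5}
Z ∩ Y = {4,5}
Z^c = {3,6,8,9,10,11,12,13,14,15,16,17,18}
(Z ∩ Y) ∩ Z^c = {}
((Z ∩ Y) ∩ Z^c) ∪ Y = {4,5,6,8,9,10,13,14,17}
(Y ∩ Z) ∪ (((Z ∩ Y) ∩ Z^c) ∪ Y) = {4,5,6,8,9,10,13,14,17}
|(Y ∩ Z) ∪ (((Z ∩ Y) ∩ Z^c) ∪ Y)| = 9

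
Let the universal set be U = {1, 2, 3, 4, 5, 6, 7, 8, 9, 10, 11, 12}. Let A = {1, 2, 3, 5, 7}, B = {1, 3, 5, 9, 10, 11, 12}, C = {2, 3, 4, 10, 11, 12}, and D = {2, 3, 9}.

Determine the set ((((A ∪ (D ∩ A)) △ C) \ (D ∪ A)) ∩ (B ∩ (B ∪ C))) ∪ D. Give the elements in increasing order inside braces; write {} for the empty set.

{2, 3, 9, 10, 11, 12}

D ∩ A = {2, 3}
A ∪ (D ∩ A) = {1, 2, 3, 5, 7}
(A ∪ (D ∩ A)) △ C = {1, 4, 5, 7, 10, 11, 12}
D ∪ A = {1, 2, 3, 5, 7, 9}
((A ∪ (D ∩ A)) △ C) \ (D ∪ A) = {4, 10, 11, 12}
B ∪ C = {1, 2, 3, 4, 5, 9, 10, 11, 12}
B ∩ (B ∪ C) = {1, 3, 5, 9, 10, 11, 12}
(((A ∪ (D ∩ A)) △ C) \ (D ∪ A)) ∩ (B ∩ (B ∪ C)) = {10, 11, 12}
((((A ∪ (D ∩ A)) △ C) \ (D ∪ A)) ∩ (B ∩ (B ∪ C))) ∪ D = {2, 3, 9, 10, 11, 12}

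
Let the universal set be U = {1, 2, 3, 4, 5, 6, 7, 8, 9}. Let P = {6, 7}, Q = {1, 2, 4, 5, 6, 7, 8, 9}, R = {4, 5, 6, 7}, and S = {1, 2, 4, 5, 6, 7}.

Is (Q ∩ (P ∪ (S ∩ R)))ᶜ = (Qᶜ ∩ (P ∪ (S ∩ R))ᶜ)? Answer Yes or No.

S ∩ R = {4, 5, 6, 7}
P ∪ (S ∩ R) = {4, 5, 6, 7}
Q ∩ (P ∪ (S ∩ R)) = {4, 5, 6, 7}
(Q ∩ (P ∪ (S ∩ R)))ᶜ = {1, 2, 3, 8, 9}
Qᶜ = {3}
(P ∪ (S ∩ R))ᶜ = {1, 2, 3, 8, 9}
Qᶜ ∩ (P ∪ (S ∩ R))ᶜ = {3}
1 ∈ (Q ∩ (P ∪ (S ∩ R)))ᶜ but 1 ∉ Qᶜ ∩ (P ∪ (S ∩ R))ᶜ, so they differ.

No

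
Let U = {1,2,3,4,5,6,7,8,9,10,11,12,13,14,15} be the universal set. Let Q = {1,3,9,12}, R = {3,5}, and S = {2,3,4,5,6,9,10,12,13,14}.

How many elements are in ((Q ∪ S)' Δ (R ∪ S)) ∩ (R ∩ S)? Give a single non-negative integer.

Q ∪ S = {1,2,3,4,5,6,9,10,12,13,14}
(Q ∪ S)' = {7,8,11,15}
R ∪ S = {2,3,4,5,6,9,10,12,13,14}
(Q ∪ S)' Δ (R ∪ S) = {2,3,4,5,6,7,8,9,10,11,12,13,14,15}
R ∩ S = {3,5}
((Q ∪ S)' Δ (R ∪ S)) ∩ (R ∩ S) = {3,5}
|((Q ∪ S)' Δ (R ∪ S)) ∩ (R ∩ S)| = 2

2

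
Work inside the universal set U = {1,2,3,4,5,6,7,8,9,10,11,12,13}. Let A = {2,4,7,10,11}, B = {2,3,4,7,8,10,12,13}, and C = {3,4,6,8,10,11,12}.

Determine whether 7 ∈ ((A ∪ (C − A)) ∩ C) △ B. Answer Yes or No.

Yes

7 ∉ C and 7 ∈ A, so 7 ∉ C − A
7 ∈ A and 7 ∉ (C − A), so 7 ∈ A ∪ (C − A)
7 ∈ (A ∪ (C − A)) and 7 ∉ C, so 7 ∉ (A ∪ (C − A)) ∩ C
7 ∉ ((A ∪ (C − A)) ∩ C) and 7 ∈ B, so 7 ∈ ((A ∪ (C − A)) ∩ C) △ B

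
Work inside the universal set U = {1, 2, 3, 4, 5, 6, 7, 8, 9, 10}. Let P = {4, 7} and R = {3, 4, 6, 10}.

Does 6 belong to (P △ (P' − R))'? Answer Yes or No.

Yes

6 ∉ P, so 6 ∈ P'
6 ∈ P' and 6 ∈ R, so 6 ∉ P' − R
6 ∉ P and 6 ∉ (P' − R), so 6 ∉ P △ (P' − R)
6 ∈ (P △ (P' − R))' since 6 ∉ (P △ (P' − R))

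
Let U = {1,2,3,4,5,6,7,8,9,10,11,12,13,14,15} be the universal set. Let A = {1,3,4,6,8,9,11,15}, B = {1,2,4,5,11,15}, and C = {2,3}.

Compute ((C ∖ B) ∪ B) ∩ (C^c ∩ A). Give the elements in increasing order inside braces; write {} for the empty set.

{1,4,11,15}

C ∖ B = {3}
(C ∖ B) ∪ B = {1,2,3,4,5,11,15}
C^c = {1,4,5,6,7,8,9,10,11,12,13,14,15}
C^c ∩ A = {1,4,6,8,9,11,15}
((C ∖ B) ∪ B) ∩ (C^c ∩ A) = {1,4,11,15}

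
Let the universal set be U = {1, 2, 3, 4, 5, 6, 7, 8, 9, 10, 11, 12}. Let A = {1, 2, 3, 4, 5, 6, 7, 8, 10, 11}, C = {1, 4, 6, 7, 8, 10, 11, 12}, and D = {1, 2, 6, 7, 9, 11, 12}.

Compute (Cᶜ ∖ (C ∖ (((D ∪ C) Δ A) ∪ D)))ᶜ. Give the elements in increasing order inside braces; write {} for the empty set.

{1, 4, 6, 7, 8, 10, 11, 12}

Cᶜ = {2, 3, 5, 9}
D ∪ C = {1, 2, 4, 6, 7, 8, 9, 10, 11, 12}
(D ∪ C) Δ A = {3, 5, 9, 12}
((D ∪ C) Δ A) ∪ D = {1, 2, 3, 5, 6, 7, 9, 11, 12}
C ∖ (((D ∪ C) Δ A) ∪ D) = {4, 8, 10}
Cᶜ ∖ (C ∖ (((D ∪ C) Δ A) ∪ D)) = {2, 3, 5, 9}
(Cᶜ ∖ (C ∖ (((D ∪ C) Δ A) ∪ D)))ᶜ = {1, 4, 6, 7, 8, 10, 11, 12}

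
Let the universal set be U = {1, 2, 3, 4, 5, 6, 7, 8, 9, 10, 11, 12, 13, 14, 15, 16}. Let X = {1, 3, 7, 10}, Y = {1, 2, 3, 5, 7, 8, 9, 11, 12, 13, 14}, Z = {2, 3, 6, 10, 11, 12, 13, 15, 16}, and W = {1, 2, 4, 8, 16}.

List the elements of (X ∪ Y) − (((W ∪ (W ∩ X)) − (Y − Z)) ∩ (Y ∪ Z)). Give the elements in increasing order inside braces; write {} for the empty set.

X ∪ Y = {1, 2, 3, 5, 7, 8, 9, 10, 11, 12, 13, 14}
W ∩ X = {1}
W ∪ (W ∩ X) = {1, 2, 4, 8, 16}
Y − Z = {1, 5, 7, 8, 9, 14}
(W ∪ (W ∩ X)) − (Y − Z) = {2, 4, 16}
Y ∪ Z = {1, 2, 3, 5, 6, 7, 8, 9, 10, 11, 12, 13, 14, 15, 16}
((W ∪ (W ∩ X)) − (Y − Z)) ∩ (Y ∪ Z) = {2, 16}
(X ∪ Y) − (((W ∪ (W ∩ X)) − (Y − Z)) ∩ (Y ∪ Z)) = {1, 3, 5, 7, 8, 9, 10, 11, 12, 13, 14}

{1, 3, 5, 7, 8, 9, 10, 11, 12, 13, 14}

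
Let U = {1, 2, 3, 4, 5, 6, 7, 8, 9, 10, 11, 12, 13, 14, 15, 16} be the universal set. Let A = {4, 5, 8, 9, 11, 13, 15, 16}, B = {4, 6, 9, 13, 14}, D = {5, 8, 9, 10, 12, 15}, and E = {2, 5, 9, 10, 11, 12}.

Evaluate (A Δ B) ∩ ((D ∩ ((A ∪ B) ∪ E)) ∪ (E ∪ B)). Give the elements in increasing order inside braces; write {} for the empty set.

{5, 6, 8, 11, 14, 15}

A Δ B = {5, 6, 8, 11, 14, 15, 16}
A ∪ B = {4, 5, 6, 8, 9, 11, 13, 14, 15, 16}
(A ∪ B) ∪ E = {2, 4, 5, 6, 8, 9, 10, 11, 12, 13, 14, 15, 16}
D ∩ ((A ∪ B) ∪ E) = {5, 8, 9, 10, 12, 15}
E ∪ B = {2, 4, 5, 6, 9, 10, 11, 12, 13, 14}
(D ∩ ((A ∪ B) ∪ E)) ∪ (E ∪ B) = {2, 4, 5, 6, 8, 9, 10, 11, 12, 13, 14, 15}
(A Δ B) ∩ ((D ∩ ((A ∪ B) ∪ E)) ∪ (E ∪ B)) = {5, 6, 8, 11, 14, 15}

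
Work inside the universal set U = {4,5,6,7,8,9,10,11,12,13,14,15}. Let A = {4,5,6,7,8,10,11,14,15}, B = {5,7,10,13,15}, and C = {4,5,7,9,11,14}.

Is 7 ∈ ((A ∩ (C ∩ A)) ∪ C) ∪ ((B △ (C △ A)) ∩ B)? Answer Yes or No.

Yes

7 ∈ C and 7 ∈ A, so 7 ∈ C ∩ A
7 ∈ A and 7 ∈ (C ∩ A), so 7 ∈ A ∩ (C ∩ A)
7 ∈ (A ∩ (C ∩ A)) and 7 ∈ C, so 7 ∈ (A ∩ (C ∩ A)) ∪ C
7 ∈ C and 7 ∈ A, so 7 ∉ C △ A
7 ∈ B and 7 ∉ (C △ A), so 7 ∈ B △ (C △ A)
7 ∈ (B △ (C △ A)) and 7 ∈ B, so 7 ∈ (B △ (C △ A)) ∩ B
7 ∈ ((A ∩ (C ∩ A)) ∪ C) and 7 ∈ ((B △ (C △ A)) ∩ B), so 7 ∈ ((A ∩ (C ∩ A)) ∪ C) ∪ ((B △ (C △ A)) ∩ B)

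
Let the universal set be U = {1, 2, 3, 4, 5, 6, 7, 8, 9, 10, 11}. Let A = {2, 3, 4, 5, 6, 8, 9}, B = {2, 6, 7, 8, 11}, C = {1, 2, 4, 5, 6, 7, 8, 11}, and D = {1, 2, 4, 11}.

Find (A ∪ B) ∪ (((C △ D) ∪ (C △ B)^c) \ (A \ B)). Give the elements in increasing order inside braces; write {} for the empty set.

A ∪ B = {2, 3, 4, 5, 6, 7, 8, 9, 11}
C △ D = {5, 6, 7, 8}
C △ B = {1, 4, 5}
(C △ B)^c = {2, 3, 6, 7, 8, 9, 10, 11}
(C △ D) ∪ (C △ B)^c = {2, 3, 5, 6, 7, 8, 9, 10, 11}
A \ B = {3, 4, 5, 9}
((C △ D) ∪ (C △ B)^c) \ (A \ B) = {2, 6, 7, 8, 10, 11}
(A ∪ B) ∪ (((C △ D) ∪ (C △ B)^c) \ (A \ B)) = {2, 3, 4, 5, 6, 7, 8, 9, 10, 11}

{2, 3, 4, 5, 6, 7, 8, 9, 10, 11}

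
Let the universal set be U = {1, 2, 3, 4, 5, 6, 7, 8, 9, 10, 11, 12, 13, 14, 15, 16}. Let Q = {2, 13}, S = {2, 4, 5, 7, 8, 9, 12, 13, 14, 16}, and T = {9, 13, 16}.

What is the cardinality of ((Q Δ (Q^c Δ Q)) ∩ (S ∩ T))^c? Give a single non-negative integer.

14

Q^c = {1, 3, 4, 5, 6, 7, 8, 9, 10, 11, 12, 14, 15, 16}
Q^c Δ Q = {1, 2, 3, 4, 5, 6, 7, 8, 9, 10, 11, 12, 13, 14, 15, 16}
Q Δ (Q^c Δ Q) = {1, 3, 4, 5, 6, 7, 8, 9, 10, 11, 12, 14, 15, 16}
S ∩ T = {9, 13, 16}
(Q Δ (Q^c Δ Q)) ∩ (S ∩ T) = {9, 16}
((Q Δ (Q^c Δ Q)) ∩ (S ∩ T))^c = {1, 2, 3, 4, 5, 6, 7, 8, 10, 11, 12, 13, 14, 15}
|((Q Δ (Q^c Δ Q)) ∩ (S ∩ T))^c| = 14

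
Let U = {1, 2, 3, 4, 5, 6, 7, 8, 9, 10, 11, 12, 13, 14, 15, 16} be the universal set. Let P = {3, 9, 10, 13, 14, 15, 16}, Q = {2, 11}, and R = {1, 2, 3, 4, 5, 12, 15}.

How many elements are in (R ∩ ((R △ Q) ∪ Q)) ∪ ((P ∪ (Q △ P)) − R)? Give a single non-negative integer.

R △ Q = {1, 3, 4, 5, 11, 12, 15}
(R △ Q) ∪ Q = {1, 2, 3, 4, 5, 11, 12, 15}
R ∩ ((R △ Q) ∪ Q) = {1, 2, 3, 4, 5, 12, 15}
Q △ P = {2, 3, 9, 10, 11, 13, 14, 15, 16}
P ∪ (Q △ P) = {2, 3, 9, 10, 11, 13, 14, 15, 16}
(P ∪ (Q △ P)) − R = {9, 10, 11, 13, 14, 16}
(R ∩ ((R △ Q) ∪ Q)) ∪ ((P ∪ (Q △ P)) − R) = {1, 2, 3, 4, 5, 9, 10, 11, 12, 13, 14, 15, 16}
|(R ∩ ((R △ Q) ∪ Q)) ∪ ((P ∪ (Q △ P)) − R)| = 13

13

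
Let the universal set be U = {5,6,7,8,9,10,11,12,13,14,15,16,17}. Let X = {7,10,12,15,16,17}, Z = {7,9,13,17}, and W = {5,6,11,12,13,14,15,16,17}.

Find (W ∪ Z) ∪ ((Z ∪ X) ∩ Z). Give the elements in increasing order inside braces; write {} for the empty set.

{5,6,7,9,11,12,13,14,15,16,17}

W ∪ Z = {5,6,7,9,11,12,13,14,15,16,17}
Z ∪ X = {7,9,10,12,13,15,16,17}
(Z ∪ X) ∩ Z = {7,9,13,17}
(W ∪ Z) ∪ ((Z ∪ X) ∩ Z) = {5,6,7,9,11,12,13,14,15,16,17}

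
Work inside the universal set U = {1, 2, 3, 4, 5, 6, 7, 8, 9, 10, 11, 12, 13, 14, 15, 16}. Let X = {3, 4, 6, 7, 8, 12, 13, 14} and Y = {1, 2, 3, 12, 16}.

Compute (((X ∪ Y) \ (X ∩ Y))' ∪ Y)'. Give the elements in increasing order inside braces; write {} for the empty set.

X ∪ Y = {1, 2, 3, 4, 6, 7, 8, 12, 13, 14, 16}
X ∩ Y = {3, 12}
(X ∪ Y) \ (X ∩ Y) = {1, 2, 4, 6, 7, 8, 13, 14, 16}
((X ∪ Y) \ (X ∩ Y))' = {3, 5, 9, 10, 11, 12, 15}
((X ∪ Y) \ (X ∩ Y))' ∪ Y = {1, 2, 3, 5, 9, 10, 11, 12, 15, 16}
(((X ∪ Y) \ (X ∩ Y))' ∪ Y)' = {4, 6, 7, 8, 13, 14}

{4, 6, 7, 8, 13, 14}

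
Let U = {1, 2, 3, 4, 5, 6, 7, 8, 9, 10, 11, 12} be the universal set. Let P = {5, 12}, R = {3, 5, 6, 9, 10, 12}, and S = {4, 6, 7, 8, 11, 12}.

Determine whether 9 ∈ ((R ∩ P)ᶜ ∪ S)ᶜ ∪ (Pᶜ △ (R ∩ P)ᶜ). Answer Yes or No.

No

9 ∈ R and 9 ∉ P, so 9 ∉ R ∩ P
9 ∈ (R ∩ P)ᶜ since 9 ∉ (R ∩ P)
9 ∈ (R ∩ P)ᶜ and 9 ∉ S, so 9 ∈ (R ∩ P)ᶜ ∪ S
9 ∉ ((R ∩ P)ᶜ ∪ S)ᶜ since 9 ∈ ((R ∩ P)ᶜ ∪ S)
9 ∉ P, so 9 ∈ Pᶜ
9 ∈ R and 9 ∉ P, so 9 ∉ R ∩ P
9 ∈ (R ∩ P)ᶜ since 9 ∉ (R ∩ P)
9 ∈ Pᶜ and 9 ∈ (R ∩ P)ᶜ, so 9 ∉ Pᶜ △ (R ∩ P)ᶜ
9 ∉ ((R ∩ P)ᶜ ∪ S)ᶜ and 9 ∉ (Pᶜ △ (R ∩ P)ᶜ), so 9 ∉ ((R ∩ P)ᶜ ∪ S)ᶜ ∪ (Pᶜ △ (R ∩ P)ᶜ)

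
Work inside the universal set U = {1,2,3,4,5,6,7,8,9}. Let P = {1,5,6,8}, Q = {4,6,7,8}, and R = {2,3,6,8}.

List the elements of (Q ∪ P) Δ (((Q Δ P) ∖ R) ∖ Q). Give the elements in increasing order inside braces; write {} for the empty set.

Q ∪ P = {1,4,5,6,7,8}
Q Δ P = {1,4,5,7}
(Q Δ P) ∖ R = {1,4,5,7}
((Q Δ P) ∖ R) ∖ Q = {1,5}
(Q ∪ P) Δ (((Q Δ P) ∖ R) ∖ Q) = {4,6,7,8}

{4,6,7,8}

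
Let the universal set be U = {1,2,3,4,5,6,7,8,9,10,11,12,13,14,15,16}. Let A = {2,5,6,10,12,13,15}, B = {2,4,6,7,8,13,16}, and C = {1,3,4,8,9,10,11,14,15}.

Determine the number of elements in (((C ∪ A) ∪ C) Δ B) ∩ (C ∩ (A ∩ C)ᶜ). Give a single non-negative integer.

5

C ∪ A = {1,2,3,4,5,6,8,9,10,11,12,13,14,15}
(C ∪ A) ∪ C = {1,2,3,4,5,6,8,9,10,11,12,13,14,15}
((C ∪ A) ∪ C) Δ B = {1,3,5,7,9,10,11,12,14,15,16}
A ∩ C = {10,15}
(A ∩ C)ᶜ = {1,2,3,4,5,6,7,8,9,11,12,13,14,16}
C ∩ (A ∩ C)ᶜ = {1,3,4,8,9,11,14}
(((C ∪ A) ∪ C) Δ B) ∩ (C ∩ (A ∩ C)ᶜ) = {1,3,9,11,14}
|(((C ∪ A) ∪ C) Δ B) ∩ (C ∩ (A ∩ C)ᶜ)| = 5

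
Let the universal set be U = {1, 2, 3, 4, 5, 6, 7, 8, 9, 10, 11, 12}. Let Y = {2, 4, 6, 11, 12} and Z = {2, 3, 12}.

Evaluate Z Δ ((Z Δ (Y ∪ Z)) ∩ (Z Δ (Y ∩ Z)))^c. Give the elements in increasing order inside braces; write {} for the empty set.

Y ∪ Z = {2, 3, 4, 6, 11, 12}
Z Δ (Y ∪ Z) = {4, 6, 11}
Y ∩ Z = {2, 12}
Z Δ (Y ∩ Z) = {3}
(Z Δ (Y ∪ Z)) ∩ (Z Δ (Y ∩ Z)) = {}
((Z Δ (Y ∪ Z)) ∩ (Z Δ (Y ∩ Z)))^c = {1, 2, 3, 4, 5, 6, 7, 8, 9, 10, 11, 12}
Z Δ ((Z Δ (Y ∪ Z)) ∩ (Z Δ (Y ∩ Z)))^c = {1, 4, 5, 6, 7, 8, 9, 10, 11}

{1, 4, 5, 6, 7, 8, 9, 10, 11}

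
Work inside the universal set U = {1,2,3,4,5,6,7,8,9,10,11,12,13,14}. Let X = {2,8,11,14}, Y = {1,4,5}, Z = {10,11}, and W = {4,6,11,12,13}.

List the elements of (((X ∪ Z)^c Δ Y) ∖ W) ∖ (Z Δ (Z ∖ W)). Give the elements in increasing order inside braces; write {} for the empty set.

{3,7,9}

X ∪ Z = {2,8,10,11,14}
(X ∪ Z)^c = {1,3,4,5,6,7,9,12,13}
(X ∪ Z)^c Δ Y = {3,6,7,9,12,13}
((X ∪ Z)^c Δ Y) ∖ W = {3,7,9}
Z ∖ W = {10}
Z Δ (Z ∖ W) = {11}
(((X ∪ Z)^c Δ Y) ∖ W) ∖ (Z Δ (Z ∖ W)) = {3,7,9}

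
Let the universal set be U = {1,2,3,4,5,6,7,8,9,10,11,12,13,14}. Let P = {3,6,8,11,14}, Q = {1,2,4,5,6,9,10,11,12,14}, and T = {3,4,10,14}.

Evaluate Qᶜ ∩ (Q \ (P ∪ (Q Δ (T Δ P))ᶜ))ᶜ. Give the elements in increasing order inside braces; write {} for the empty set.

Qᶜ = {3,7,8,13}
T Δ P = {4,6,8,10,11}
Q Δ (T Δ P) = {1,2,5,8,9,12,14}
(Q Δ (T Δ P))ᶜ = {3,4,6,7,10,11,13}
P ∪ (Q Δ (T Δ P))ᶜ = {3,4,6,7,8,10,11,13,14}
Q \ (P ∪ (Q Δ (T Δ P))ᶜ) = {1,2,5,9,12}
(Q \ (P ∪ (Q Δ (T Δ P))ᶜ))ᶜ = {3,4,6,7,8,10,11,13,14}
Qᶜ ∩ (Q \ (P ∪ (Q Δ (T Δ P))ᶜ))ᶜ = {3,7,8,13}

{3,7,8,13}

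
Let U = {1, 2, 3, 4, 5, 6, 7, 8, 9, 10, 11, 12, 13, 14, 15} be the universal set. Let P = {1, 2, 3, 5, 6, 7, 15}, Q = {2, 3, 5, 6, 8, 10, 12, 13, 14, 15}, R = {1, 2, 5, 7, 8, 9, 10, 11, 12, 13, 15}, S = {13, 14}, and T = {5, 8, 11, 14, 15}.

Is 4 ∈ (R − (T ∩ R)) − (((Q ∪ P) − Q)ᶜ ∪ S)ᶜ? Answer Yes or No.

No

4 ∉ T and 4 ∉ R, so 4 ∉ T ∩ R
4 ∉ R and 4 ∉ (T ∩ R), so 4 ∉ R − (T ∩ R)
4 ∉ Q and 4 ∉ P, so 4 ∉ Q ∪ P
4 ∉ (Q ∪ P) and 4 ∉ Q, so 4 ∉ (Q ∪ P) − Q
4 ∈ ((Q ∪ P) − Q)ᶜ since 4 ∉ ((Q ∪ P) − Q)
4 ∈ ((Q ∪ P) − Q)ᶜ and 4 ∉ S, so 4 ∈ ((Q ∪ P) − Q)ᶜ ∪ S
4 ∉ (((Q ∪ P) − Q)ᶜ ∪ S)ᶜ since 4 ∈ (((Q ∪ P) − Q)ᶜ ∪ S)
4 ∉ (R − (T ∩ R)) and 4 ∉ (((Q ∪ P) − Q)ᶜ ∪ S)ᶜ, so 4 ∉ (R − (T ∩ R)) − (((Q ∪ P) − Q)ᶜ ∪ S)ᶜ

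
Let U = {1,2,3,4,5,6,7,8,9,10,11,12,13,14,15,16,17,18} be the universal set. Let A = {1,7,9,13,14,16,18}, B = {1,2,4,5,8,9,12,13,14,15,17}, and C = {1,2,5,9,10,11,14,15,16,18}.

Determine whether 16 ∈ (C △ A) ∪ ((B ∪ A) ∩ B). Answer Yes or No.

No

16 ∈ C and 16 ∈ A, so 16 ∉ C △ A
16 ∉ B and 16 ∈ A, so 16 ∈ B ∪ A
16 ∈ (B ∪ A) and 16 ∉ B, so 16 ∉ (B ∪ A) ∩ B
16 ∉ (C △ A) and 16 ∉ ((B ∪ A) ∩ B), so 16 ∉ (C △ A) ∪ ((B ∪ A) ∩ B)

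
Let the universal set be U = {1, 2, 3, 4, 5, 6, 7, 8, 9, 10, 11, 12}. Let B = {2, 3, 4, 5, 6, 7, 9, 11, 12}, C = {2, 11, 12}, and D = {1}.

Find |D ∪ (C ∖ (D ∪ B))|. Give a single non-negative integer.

D ∪ B = {1, 2, 3, 4, 5, 6, 7, 9, 11, 12}
C ∖ (D ∪ B) = {}
D ∪ (C ∖ (D ∪ B)) = {1}
|D ∪ (C ∖ (D ∪ B))| = 1

1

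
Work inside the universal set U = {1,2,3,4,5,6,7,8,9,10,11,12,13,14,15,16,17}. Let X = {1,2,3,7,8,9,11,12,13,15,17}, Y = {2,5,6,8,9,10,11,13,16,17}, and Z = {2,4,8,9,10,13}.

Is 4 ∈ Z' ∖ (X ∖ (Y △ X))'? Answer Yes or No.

No

4 ∈ Z, so 4 ∉ Z'
4 ∉ Y and 4 ∉ X, so 4 ∉ Y △ X
4 ∉ X and 4 ∉ (Y △ X), so 4 ∉ X ∖ (Y △ X)
4 ∈ (X ∖ (Y △ X))' since 4 ∉ (X ∖ (Y △ X))
4 ∉ Z' and 4 ∈ (X ∖ (Y △ X))', so 4 ∉ Z' ∖ (X ∖ (Y △ X))'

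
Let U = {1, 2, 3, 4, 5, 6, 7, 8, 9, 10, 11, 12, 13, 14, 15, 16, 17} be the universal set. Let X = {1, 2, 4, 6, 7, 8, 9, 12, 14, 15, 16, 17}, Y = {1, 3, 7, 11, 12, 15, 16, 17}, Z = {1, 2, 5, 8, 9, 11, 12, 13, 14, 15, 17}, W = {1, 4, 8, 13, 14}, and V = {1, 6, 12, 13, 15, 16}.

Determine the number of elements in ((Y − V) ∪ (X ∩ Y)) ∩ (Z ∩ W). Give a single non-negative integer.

Y − V = {3, 7, 11, 17}
X ∩ Y = {1, 7, 12, 15, 16, 17}
(Y − V) ∪ (X ∩ Y) = {1, 3, 7, 11, 12, 15, 16, 17}
Z ∩ W = {1, 8, 13, 14}
((Y − V) ∪ (X ∩ Y)) ∩ (Z ∩ W) = {1}
|((Y − V) ∪ (X ∩ Y)) ∩ (Z ∩ W)| = 1

1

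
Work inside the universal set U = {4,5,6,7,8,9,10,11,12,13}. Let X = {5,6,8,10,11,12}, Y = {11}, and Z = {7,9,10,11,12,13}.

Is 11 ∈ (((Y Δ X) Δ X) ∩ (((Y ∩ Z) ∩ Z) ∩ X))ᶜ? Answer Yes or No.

No

11 ∈ Y and 11 ∈ X, so 11 ∉ Y Δ X
11 ∉ (Y Δ X) and 11 ∈ X, so 11 ∈ (Y Δ X) Δ X
11 ∈ Y and 11 ∈ Z, so 11 ∈ Y ∩ Z
11 ∈ (Y ∩ Z) and 11 ∈ Z, so 11 ∈ (Y ∩ Z) ∩ Z
11 ∈ ((Y ∩ Z) ∩ Z) and 11 ∈ X, so 11 ∈ ((Y ∩ Z) ∩ Z) ∩ X
11 ∈ ((Y Δ X) Δ X) and 11 ∈ (((Y ∩ Z) ∩ Z) ∩ X), so 11 ∈ ((Y Δ X) Δ X) ∩ (((Y ∩ Z) ∩ Z) ∩ X)
11 ∉ (((Y Δ X) Δ X) ∩ (((Y ∩ Z) ∩ Z) ∩ X))ᶜ since 11 ∈ (((Y Δ X) Δ X) ∩ (((Y ∩ Z) ∩ Z) ∩ X))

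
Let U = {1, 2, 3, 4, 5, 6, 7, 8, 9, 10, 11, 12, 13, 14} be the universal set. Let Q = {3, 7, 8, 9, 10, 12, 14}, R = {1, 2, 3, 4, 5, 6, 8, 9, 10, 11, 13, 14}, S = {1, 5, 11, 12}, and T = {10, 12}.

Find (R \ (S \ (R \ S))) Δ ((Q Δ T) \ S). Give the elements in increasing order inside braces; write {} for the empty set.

R \ S = {2, 3, 4, 6, 8, 9, 10, 13, 14}
S \ (R \ S) = {1, 5, 11, 12}
R \ (S \ (R \ S)) = {2, 3, 4, 6, 8, 9, 10, 13, 14}
Q Δ T = {3, 7, 8, 9, 14}
(Q Δ T) \ S = {3, 7, 8, 9, 14}
(R \ (S \ (R \ S))) Δ ((Q Δ T) \ S) = {2, 4, 6, 7, 10, 13}

{2, 4, 6, 7, 10, 13}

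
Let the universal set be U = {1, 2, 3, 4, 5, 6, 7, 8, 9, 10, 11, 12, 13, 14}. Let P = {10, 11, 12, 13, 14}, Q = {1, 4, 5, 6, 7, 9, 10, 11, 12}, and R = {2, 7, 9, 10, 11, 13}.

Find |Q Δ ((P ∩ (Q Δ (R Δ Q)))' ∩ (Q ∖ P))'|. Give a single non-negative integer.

R Δ Q = {1, 2, 4, 5, 6, 12, 13}
Q Δ (R Δ Q) = {2, 7, 9, 10, 11, 13}
P ∩ (Q Δ (R Δ Q)) = {10, 11, 13}
(P ∩ (Q Δ (R Δ Q)))' = {1, 2, 3, 4, 5, 6, 7, 8, 9, 12, 14}
Q ∖ P = {1, 4, 5, 6, 7, 9}
(P ∩ (Q Δ (R Δ Q)))' ∩ (Q ∖ P) = {1, 4, 5, 6, 7, 9}
((P ∩ (Q Δ (R Δ Q)))' ∩ (Q ∖ P))' = {2, 3, 8, 10, 11, 12, 13, 14}
Q Δ ((P ∩ (Q Δ (R Δ Q)))' ∩ (Q ∖ P))' = {1, 2, 3, 4, 5, 6, 7, 8, 9, 13, 14}
|Q Δ ((P ∩ (Q Δ (R Δ Q)))' ∩ (Q ∖ P))'| = 11

11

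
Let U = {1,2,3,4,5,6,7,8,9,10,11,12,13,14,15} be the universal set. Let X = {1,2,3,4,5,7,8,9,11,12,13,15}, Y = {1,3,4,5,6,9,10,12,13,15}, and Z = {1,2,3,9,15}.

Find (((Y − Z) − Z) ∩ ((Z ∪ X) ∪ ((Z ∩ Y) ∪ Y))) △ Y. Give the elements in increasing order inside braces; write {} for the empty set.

Y − Z = {4,5,6,10,12,13}
(Y − Z) − Z = {4,5,6,10,12,13}
Z ∪ X = {1,2,3,4,5,7,8,9,11,12,13,15}
Z ∩ Y = {1,3,9,15}
(Z ∩ Y) ∪ Y = {1,3,4,5,6,9,10,12,13,15}
(Z ∪ X) ∪ ((Z ∩ Y) ∪ Y) = {1,2,3,4,5,6,7,8,9,10,11,12,13,15}
((Y − Z) − Z) ∩ ((Z ∪ X) ∪ ((Z ∩ Y) ∪ Y)) = {4,5,6,10,12,13}
(((Y − Z) − Z) ∩ ((Z ∪ X) ∪ ((Z ∩ Y) ∪ Y))) △ Y = {1,3,9,15}

{1,3,9,15}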